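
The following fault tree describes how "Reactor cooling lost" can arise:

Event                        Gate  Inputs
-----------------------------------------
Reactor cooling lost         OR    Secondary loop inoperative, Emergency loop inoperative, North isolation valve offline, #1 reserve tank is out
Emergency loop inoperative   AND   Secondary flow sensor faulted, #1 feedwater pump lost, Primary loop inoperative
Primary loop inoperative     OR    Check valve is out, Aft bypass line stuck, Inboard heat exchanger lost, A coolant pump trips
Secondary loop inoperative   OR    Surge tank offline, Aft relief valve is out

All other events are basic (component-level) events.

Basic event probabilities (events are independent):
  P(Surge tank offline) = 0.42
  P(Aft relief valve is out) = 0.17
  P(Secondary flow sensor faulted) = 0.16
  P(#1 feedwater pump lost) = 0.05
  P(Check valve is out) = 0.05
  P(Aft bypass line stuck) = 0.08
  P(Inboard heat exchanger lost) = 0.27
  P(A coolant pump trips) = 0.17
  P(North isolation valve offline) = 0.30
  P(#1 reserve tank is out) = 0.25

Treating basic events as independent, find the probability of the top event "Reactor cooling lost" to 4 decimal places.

0.7482

P(Secondary loop inoperative) [OR] = 1 − (1−0.42) × (1−0.17) = 0.518600
P(Primary loop inoperative) [OR] = 1 − (1−0.05) × (1−0.08) × (1−0.27) × (1−0.17) = 0.470443
P(Emergency loop inoperative) [AND] = 0.16 × 0.05 × 0.470443 = 0.003764
P(Reactor cooling lost) [OR] = 1 − (1−0.518600) × (1−0.003764) × (1−0.30) × (1−0.25) = 0.748216
Rounded to 4 decimal places: P(Reactor cooling lost) ≈ 0.7482.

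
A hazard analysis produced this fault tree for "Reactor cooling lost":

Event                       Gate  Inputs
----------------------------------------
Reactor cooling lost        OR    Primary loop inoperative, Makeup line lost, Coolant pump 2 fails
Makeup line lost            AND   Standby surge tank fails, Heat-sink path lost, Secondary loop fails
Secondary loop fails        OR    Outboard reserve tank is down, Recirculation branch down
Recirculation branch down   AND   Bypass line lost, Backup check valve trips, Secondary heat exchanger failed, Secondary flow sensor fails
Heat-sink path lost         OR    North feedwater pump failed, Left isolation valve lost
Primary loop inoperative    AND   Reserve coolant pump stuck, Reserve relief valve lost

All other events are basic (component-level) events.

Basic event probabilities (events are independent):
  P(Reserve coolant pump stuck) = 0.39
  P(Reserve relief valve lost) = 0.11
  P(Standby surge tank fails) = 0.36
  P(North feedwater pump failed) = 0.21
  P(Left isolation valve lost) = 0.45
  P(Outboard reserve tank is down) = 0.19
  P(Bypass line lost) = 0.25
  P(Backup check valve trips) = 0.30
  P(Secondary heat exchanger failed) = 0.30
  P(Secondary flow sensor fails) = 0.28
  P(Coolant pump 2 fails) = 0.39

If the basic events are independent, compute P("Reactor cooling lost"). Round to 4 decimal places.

P(Primary loop inoperative) [AND] = 0.39 × 0.11 = 0.042900
P(Heat-sink path lost) [OR] = 1 − (1−0.21) × (1−0.45) = 0.565500
P(Recirculation branch down) [AND] = 0.25 × 0.30 × 0.30 × 0.28 = 0.006300
P(Secondary loop fails) [OR] = 1 − (1−0.19) × (1−0.006300) = 0.195103
P(Makeup line lost) [AND] = 0.36 × 0.565500 × 0.195103 = 0.039719
P(Reactor cooling lost) [OR] = 1 − (1−0.042900) × (1−0.039719) × (1−0.39) = 0.439358
Rounded to 4 decimal places: P(Reactor cooling lost) ≈ 0.4394.

0.4394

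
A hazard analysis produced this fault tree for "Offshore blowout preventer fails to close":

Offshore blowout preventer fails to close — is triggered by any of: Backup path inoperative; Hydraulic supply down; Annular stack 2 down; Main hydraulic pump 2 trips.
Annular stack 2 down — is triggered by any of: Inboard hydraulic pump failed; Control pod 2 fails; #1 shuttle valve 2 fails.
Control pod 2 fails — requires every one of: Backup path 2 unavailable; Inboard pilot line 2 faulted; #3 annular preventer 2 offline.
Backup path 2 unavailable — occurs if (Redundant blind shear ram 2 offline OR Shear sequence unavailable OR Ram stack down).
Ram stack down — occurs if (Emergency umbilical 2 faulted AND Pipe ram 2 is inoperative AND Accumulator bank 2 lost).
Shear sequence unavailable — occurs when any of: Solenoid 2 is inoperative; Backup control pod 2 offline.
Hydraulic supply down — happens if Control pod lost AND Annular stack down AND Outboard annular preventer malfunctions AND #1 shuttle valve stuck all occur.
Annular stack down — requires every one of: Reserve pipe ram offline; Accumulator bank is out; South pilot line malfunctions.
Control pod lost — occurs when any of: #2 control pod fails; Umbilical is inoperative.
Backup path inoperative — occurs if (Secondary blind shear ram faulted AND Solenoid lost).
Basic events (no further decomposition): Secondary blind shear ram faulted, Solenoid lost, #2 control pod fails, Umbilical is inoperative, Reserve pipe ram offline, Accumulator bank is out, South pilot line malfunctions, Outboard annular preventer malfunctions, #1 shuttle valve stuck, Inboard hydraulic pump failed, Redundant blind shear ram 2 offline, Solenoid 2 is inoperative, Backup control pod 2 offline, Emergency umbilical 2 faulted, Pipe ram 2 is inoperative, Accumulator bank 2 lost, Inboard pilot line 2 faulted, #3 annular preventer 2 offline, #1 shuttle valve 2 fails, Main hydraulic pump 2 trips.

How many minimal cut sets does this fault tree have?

10

Backup path inoperative [AND]: one cut set from each child combined → 1 × 1 = 1 cut set(s).
Control pod lost [OR]: union of children's cut sets → 2 cut set(s).
Annular stack down [AND]: one cut set from each child combined → 1 × 1 × 1 = 1 cut set(s).
Hydraulic supply down [AND]: one cut set from each child combined → 2 × 1 × 1 × 1 = 2 cut set(s).
Shear sequence unavailable [OR]: union of children's cut sets → 2 cut set(s).
Ram stack down [AND]: one cut set from each child combined → 1 × 1 × 1 = 1 cut set(s).
Backup path 2 unavailable [OR]: union of children's cut sets → 4 cut set(s).
Control pod 2 fails [AND]: one cut set from each child combined → 4 × 1 × 1 = 4 cut set(s).
Annular stack 2 down [OR]: union of children's cut sets → 6 cut set(s).
Offshore blowout preventer fails to close [OR]: union of children's cut sets → 10 cut set(s).
Minimal cut sets: {Secondary blind shear ram faulted, Solenoid lost}; {#1 shuttle valve stuck, #2 control pod fails, Accumulator bank is out, Outboard annular preventer malfunctions, Reserve pipe ram offline, South pilot line malfunctions}; {#1 shuttle valve stuck, Accumulator bank is out, Outboard annular preventer malfunctions, Reserve pipe ram offline, South pilot line malfunctions, Umbilical is inoperative}; {Inboard hydraulic pump failed}; {#3 annular preventer 2 offline, Inboard pilot line 2 faulted, Redundant blind shear ram 2 offline}; {#3 annular preventer 2 offline, Inboard pilot line 2 faulted, Solenoid 2 is inoperative}; {#3 annular preventer 2 offline, Backup control pod 2 offline, Inboard pilot line 2 faulted}; {#3 annular preventer 2 offline, Accumulator bank 2 lost, Emergency umbilical 2 faulted, Inboard pilot line 2 faulted, Pipe ram 2 is inoperative}; {#1 shuttle valve 2 fails}; {Main hydraulic pump 2 trips}.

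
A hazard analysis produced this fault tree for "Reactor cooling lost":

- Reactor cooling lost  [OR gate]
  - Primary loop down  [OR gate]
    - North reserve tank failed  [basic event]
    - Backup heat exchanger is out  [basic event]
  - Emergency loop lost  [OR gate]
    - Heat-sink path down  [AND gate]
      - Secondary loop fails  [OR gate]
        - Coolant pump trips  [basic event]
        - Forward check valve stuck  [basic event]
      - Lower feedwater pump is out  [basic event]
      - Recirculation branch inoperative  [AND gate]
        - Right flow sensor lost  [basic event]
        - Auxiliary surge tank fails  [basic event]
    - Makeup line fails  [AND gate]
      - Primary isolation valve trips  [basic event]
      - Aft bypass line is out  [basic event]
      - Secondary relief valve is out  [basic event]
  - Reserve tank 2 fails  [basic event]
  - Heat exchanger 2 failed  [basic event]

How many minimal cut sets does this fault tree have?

7

Primary loop down [OR]: union of children's cut sets → 2 cut set(s).
Secondary loop fails [OR]: union of children's cut sets → 2 cut set(s).
Recirculation branch inoperative [AND]: one cut set from each child combined → 1 × 1 = 1 cut set(s).
Heat-sink path down [AND]: one cut set from each child combined → 2 × 1 × 1 = 2 cut set(s).
Makeup line fails [AND]: one cut set from each child combined → 1 × 1 × 1 = 1 cut set(s).
Emergency loop lost [OR]: union of children's cut sets → 3 cut set(s).
Reactor cooling lost [OR]: union of children's cut sets → 7 cut set(s).
Minimal cut sets: {North reserve tank failed}; {Backup heat exchanger is out}; {Auxiliary surge tank fails, Coolant pump trips, Lower feedwater pump is out, Right flow sensor lost}; {Auxiliary surge tank fails, Forward check valve stuck, Lower feedwater pump is out, Right flow sensor lost}; {Aft bypass line is out, Primary isolation valve trips, Secondary relief valve is out}; {Reserve tank 2 fails}; {Heat exchanger 2 failed}.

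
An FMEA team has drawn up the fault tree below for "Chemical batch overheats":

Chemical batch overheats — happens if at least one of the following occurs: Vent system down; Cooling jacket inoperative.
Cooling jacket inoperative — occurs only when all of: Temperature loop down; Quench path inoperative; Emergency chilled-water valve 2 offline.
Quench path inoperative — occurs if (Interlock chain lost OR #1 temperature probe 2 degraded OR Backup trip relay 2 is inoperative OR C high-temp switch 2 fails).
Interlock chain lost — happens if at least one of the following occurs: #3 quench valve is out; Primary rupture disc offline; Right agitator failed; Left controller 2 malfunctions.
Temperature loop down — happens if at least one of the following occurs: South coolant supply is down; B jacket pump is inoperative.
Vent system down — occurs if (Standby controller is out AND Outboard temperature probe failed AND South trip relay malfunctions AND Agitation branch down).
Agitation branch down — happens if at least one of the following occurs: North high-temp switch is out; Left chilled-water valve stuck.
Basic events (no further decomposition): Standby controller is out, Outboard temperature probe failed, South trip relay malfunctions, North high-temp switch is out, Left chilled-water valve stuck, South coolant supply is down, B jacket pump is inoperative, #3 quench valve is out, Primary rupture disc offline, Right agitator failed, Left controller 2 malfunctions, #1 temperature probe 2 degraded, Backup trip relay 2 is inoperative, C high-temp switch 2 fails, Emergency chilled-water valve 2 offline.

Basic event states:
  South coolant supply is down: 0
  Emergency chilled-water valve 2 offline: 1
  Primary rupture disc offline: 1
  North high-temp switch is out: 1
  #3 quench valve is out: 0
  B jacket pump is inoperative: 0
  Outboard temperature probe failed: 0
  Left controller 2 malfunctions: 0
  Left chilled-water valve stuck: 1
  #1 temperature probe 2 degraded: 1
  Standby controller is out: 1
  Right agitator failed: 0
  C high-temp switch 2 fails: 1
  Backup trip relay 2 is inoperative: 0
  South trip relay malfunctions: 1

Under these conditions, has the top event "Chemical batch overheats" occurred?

No

Agitation branch down [OR]: North high-temp switch is out=occurs, Left chilled-water valve stuck=occurs → at least one input occurs → occurs.
Vent system down [AND]: Standby controller is out=occurs, Outboard temperature probe failed=not, South trip relay malfunctions=occurs, Agitation branch down=occurs → not all inputs occur → does not occur.
Temperature loop down [OR]: South coolant supply is down=not, B jacket pump is inoperative=not → no input occurs → does not occur.
Interlock chain lost [OR]: #3 quench valve is out=not, Primary rupture disc offline=occurs, Right agitator failed=not, Left controller 2 malfunctions=not → at least one input occurs → occurs.
Quench path inoperative [OR]: Interlock chain lost=occurs, #1 temperature probe 2 degraded=occurs, Backup trip relay 2 is inoperative=not, C high-temp switch 2 fails=occurs → at least one input occurs → occurs.
Cooling jacket inoperative [AND]: Temperature loop down=not, Quench path inoperative=occurs, Emergency chilled-water valve 2 offline=occurs → not all inputs occur → does not occur.
Chemical batch overheats [OR]: Vent system down=not, Cooling jacket inoperative=not → no input occurs → does not occur.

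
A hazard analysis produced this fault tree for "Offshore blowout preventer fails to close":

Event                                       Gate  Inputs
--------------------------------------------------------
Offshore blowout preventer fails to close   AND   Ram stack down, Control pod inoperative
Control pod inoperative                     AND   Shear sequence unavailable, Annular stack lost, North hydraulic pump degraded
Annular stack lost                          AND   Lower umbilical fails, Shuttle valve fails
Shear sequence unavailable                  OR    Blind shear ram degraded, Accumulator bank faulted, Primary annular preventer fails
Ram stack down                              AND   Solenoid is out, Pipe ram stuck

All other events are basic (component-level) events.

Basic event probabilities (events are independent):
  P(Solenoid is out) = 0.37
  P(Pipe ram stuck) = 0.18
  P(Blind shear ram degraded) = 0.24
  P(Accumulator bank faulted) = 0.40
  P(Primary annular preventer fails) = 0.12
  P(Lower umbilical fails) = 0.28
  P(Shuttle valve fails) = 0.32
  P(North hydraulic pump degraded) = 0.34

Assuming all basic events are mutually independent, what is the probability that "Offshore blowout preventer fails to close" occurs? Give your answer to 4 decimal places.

P(Ram stack down) [AND] = 0.37 × 0.18 = 0.066600
P(Shear sequence unavailable) [OR] = 1 − (1−0.24) × (1−0.40) × (1−0.12) = 0.598720
P(Annular stack lost) [AND] = 0.28 × 0.32 = 0.089600
P(Control pod inoperative) [AND] = 0.598720 × 0.089600 × 0.34 = 0.018239
P(Offshore blowout preventer fails to close) [AND] = 0.066600 × 0.018239 = 0.001215
Rounded to 4 decimal places: P(Offshore blowout preventer fails to close) ≈ 0.0012.

0.0012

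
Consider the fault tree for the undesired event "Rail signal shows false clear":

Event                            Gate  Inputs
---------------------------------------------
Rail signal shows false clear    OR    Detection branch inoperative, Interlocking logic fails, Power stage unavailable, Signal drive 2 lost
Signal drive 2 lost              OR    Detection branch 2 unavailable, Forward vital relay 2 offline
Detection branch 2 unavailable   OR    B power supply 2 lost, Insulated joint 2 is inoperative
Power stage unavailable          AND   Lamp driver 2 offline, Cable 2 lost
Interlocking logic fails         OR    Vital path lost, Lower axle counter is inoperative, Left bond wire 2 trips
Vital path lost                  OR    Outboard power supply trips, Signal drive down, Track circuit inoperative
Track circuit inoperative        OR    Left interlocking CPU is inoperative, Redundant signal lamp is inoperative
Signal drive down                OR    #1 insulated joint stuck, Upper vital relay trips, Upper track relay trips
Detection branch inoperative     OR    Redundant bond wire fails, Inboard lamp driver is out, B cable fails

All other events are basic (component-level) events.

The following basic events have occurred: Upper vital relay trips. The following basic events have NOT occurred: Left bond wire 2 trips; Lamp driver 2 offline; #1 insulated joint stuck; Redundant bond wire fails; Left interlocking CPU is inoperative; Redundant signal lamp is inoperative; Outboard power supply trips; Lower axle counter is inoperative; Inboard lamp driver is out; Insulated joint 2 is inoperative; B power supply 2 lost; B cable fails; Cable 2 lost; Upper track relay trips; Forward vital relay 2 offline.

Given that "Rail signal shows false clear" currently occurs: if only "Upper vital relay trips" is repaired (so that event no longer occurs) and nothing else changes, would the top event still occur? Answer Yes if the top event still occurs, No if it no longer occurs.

No

Counterfactual: set "Upper vital relay trips" to not occurred.
Detection branch inoperative [OR]: Redundant bond wire fails=not, Inboard lamp driver is out=not, B cable fails=not → no input occurs → does not occur.
Signal drive down [OR]: #1 insulated joint stuck=not, Upper vital relay trips=not, Upper track relay trips=not → no input occurs → does not occur.
Track circuit inoperative [OR]: Left interlocking CPU is inoperative=not, Redundant signal lamp is inoperative=not → no input occurs → does not occur.
Vital path lost [OR]: Outboard power supply trips=not, Signal drive down=not, Track circuit inoperative=not → no input occurs → does not occur.
Interlocking logic fails [OR]: Vital path lost=not, Lower axle counter is inoperative=not, Left bond wire 2 trips=not → no input occurs → does not occur.
Power stage unavailable [AND]: Lamp driver 2 offline=not, Cable 2 lost=not → not all inputs occur → does not occur.
Detection branch 2 unavailable [OR]: B power supply 2 lost=not, Insulated joint 2 is inoperative=not → no input occurs → does not occur.
Signal drive 2 lost [OR]: Detection branch 2 unavailable=not, Forward vital relay 2 offline=not → no input occurs → does not occur.
Rail signal shows false clear [OR]: Detection branch inoperative=not, Interlocking logic fails=not, Power stage unavailable=not, Signal drive 2 lost=not → no input occurs → does not occur.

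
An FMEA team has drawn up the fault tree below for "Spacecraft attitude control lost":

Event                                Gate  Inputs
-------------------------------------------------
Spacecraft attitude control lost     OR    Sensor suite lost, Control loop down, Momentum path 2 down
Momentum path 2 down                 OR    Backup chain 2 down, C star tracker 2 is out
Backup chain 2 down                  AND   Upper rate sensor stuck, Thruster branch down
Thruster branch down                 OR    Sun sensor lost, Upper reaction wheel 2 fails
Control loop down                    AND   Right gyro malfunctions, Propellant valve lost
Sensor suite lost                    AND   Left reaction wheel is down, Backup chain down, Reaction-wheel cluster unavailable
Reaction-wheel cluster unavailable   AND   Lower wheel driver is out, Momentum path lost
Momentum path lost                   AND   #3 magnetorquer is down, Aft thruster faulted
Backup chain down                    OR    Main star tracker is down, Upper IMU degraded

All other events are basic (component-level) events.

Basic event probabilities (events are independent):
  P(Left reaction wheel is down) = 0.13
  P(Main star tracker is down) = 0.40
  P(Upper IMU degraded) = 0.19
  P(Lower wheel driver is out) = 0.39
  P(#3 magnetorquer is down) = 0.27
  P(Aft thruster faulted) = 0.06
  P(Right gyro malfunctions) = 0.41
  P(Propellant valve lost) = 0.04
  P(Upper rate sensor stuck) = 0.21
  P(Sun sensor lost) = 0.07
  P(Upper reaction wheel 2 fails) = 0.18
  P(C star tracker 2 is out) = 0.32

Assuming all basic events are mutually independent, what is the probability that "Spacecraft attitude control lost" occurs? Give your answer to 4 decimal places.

0.3648

P(Backup chain down) [OR] = 1 − (1−0.40) × (1−0.19) = 0.514000
P(Momentum path lost) [AND] = 0.27 × 0.06 = 0.016200
P(Reaction-wheel cluster unavailable) [AND] = 0.39 × 0.016200 = 0.006318
P(Sensor suite lost) [AND] = 0.13 × 0.514000 × 0.006318 = 0.000422
P(Control loop down) [AND] = 0.41 × 0.04 = 0.016400
P(Thruster branch down) [OR] = 1 − (1−0.07) × (1−0.18) = 0.237400
P(Backup chain 2 down) [AND] = 0.21 × 0.237400 = 0.049854
P(Momentum path 2 down) [OR] = 1 − (1−0.049854) × (1−0.32) = 0.353901
P(Spacecraft attitude control lost) [OR] = 1 − (1−0.000422) × (1−0.016400) × (1−0.353901) = 0.364765
Rounded to 4 decimal places: P(Spacecraft attitude control lost) ≈ 0.3648.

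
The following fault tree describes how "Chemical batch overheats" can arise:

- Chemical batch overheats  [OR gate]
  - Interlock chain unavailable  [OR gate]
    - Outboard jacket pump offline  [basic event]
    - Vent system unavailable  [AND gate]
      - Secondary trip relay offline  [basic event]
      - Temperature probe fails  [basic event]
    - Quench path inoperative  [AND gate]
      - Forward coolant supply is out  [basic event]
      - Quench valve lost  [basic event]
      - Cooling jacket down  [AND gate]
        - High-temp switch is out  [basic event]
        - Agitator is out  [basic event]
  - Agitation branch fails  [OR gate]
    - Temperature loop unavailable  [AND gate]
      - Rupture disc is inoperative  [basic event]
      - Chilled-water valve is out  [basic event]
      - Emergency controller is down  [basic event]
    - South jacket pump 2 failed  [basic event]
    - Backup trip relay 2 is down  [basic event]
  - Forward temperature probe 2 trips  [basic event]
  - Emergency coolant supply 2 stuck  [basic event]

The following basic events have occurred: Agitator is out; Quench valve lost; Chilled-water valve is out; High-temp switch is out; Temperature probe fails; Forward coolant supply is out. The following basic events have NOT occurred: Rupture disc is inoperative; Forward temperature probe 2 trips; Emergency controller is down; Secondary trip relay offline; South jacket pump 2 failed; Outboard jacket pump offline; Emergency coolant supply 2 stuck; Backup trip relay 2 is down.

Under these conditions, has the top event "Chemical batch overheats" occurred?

Vent system unavailable [AND]: Secondary trip relay offline=not, Temperature probe fails=occurs → not all inputs occur → does not occur.
Cooling jacket down [AND]: High-temp switch is out=occurs, Agitator is out=occurs → all inputs occur → occurs.
Quench path inoperative [AND]: Forward coolant supply is out=occurs, Quench valve lost=occurs, Cooling jacket down=occurs → all inputs occur → occurs.
Interlock chain unavailable [OR]: Outboard jacket pump offline=not, Vent system unavailable=not, Quench path inoperative=occurs → at least one input occurs → occurs.
Temperature loop unavailable [AND]: Rupture disc is inoperative=not, Chilled-water valve is out=occurs, Emergency controller is down=not → not all inputs occur → does not occur.
Agitation branch fails [OR]: Temperature loop unavailable=not, South jacket pump 2 failed=not, Backup trip relay 2 is down=not → no input occurs → does not occur.
Chemical batch overheats [OR]: Interlock chain unavailable=occurs, Agitation branch fails=not, Forward temperature probe 2 trips=not, Emergency coolant supply 2 stuck=not → at least one input occurs → occurs.

Yes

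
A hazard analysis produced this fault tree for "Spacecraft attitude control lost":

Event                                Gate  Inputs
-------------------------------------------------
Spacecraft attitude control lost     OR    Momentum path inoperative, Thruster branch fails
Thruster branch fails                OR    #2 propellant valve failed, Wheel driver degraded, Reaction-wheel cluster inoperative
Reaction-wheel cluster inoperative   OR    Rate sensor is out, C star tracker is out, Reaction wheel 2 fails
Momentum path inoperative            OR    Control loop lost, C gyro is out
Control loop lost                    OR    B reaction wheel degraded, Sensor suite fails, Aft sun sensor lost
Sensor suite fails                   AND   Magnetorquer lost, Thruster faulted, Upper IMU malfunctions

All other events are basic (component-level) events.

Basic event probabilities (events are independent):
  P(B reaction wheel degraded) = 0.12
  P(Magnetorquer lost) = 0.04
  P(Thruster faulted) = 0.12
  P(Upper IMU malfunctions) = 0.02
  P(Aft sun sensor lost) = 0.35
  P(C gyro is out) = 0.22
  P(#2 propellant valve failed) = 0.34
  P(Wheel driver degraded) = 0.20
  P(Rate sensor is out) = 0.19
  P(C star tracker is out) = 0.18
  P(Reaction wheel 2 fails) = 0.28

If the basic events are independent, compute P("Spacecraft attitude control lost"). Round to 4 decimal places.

0.8874

P(Sensor suite fails) [AND] = 0.04 × 0.12 × 0.02 = 0.000096
P(Control loop lost) [OR] = 1 − (1−0.12) × (1−0.000096) × (1−0.35) = 0.428055
P(Momentum path inoperative) [OR] = 1 − (1−0.428055) × (1−0.22) = 0.553883
P(Reaction-wheel cluster inoperative) [OR] = 1 − (1−0.19) × (1−0.18) × (1−0.28) = 0.521776
P(Thruster branch fails) [OR] = 1 − (1−0.34) × (1−0.20) × (1−0.521776) = 0.747498
P(Spacecraft attitude control lost) [OR] = 1 − (1−0.553883) × (1−0.747498) = 0.887355
Rounded to 4 decimal places: P(Spacecraft attitude control lost) ≈ 0.8874.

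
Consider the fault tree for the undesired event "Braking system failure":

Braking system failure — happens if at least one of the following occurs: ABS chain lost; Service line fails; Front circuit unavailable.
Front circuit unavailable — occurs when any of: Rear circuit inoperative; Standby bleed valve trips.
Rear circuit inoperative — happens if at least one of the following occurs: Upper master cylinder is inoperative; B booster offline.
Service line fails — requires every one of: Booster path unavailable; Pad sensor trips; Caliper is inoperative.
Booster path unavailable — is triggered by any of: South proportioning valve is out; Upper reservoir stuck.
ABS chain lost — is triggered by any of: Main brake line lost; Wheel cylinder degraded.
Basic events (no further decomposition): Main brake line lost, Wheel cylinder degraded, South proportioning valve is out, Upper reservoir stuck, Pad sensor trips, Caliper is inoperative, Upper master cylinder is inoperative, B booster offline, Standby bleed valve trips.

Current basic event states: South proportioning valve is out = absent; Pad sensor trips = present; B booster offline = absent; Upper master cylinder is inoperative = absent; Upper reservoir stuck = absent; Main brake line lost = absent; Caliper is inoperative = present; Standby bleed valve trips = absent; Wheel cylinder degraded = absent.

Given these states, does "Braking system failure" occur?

ABS chain lost [OR]: Main brake line lost=not, Wheel cylinder degraded=not → no input occurs → does not occur.
Booster path unavailable [OR]: South proportioning valve is out=not, Upper reservoir stuck=not → no input occurs → does not occur.
Service line fails [AND]: Booster path unavailable=not, Pad sensor trips=occurs, Caliper is inoperative=occurs → not all inputs occur → does not occur.
Rear circuit inoperative [OR]: Upper master cylinder is inoperative=not, B booster offline=not → no input occurs → does not occur.
Front circuit unavailable [OR]: Rear circuit inoperative=not, Standby bleed valve trips=not → no input occurs → does not occur.
Braking system failure [OR]: ABS chain lost=not, Service line fails=not, Front circuit unavailable=not → no input occurs → does not occur.

No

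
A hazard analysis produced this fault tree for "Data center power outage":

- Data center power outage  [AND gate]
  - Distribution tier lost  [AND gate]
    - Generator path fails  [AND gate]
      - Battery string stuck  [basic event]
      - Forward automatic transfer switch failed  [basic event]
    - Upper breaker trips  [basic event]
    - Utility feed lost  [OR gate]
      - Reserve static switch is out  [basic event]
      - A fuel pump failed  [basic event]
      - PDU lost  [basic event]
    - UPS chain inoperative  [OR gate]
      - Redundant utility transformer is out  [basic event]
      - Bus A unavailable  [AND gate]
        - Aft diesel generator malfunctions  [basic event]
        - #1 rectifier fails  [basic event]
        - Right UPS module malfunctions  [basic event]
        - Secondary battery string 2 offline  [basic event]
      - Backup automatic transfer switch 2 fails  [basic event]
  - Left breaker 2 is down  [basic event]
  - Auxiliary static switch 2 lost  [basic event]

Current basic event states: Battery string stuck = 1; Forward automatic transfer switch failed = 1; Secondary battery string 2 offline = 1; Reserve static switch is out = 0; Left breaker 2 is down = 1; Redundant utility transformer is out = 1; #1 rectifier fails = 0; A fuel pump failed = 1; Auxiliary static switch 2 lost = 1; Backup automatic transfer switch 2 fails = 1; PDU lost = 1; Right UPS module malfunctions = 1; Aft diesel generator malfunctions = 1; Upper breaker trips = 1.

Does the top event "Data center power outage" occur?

Yes

Generator path fails [AND]: Battery string stuck=occurs, Forward automatic transfer switch failed=occurs → all inputs occur → occurs.
Utility feed lost [OR]: Reserve static switch is out=not, A fuel pump failed=occurs, PDU lost=occurs → at least one input occurs → occurs.
Bus A unavailable [AND]: Aft diesel generator malfunctions=occurs, #1 rectifier fails=not, Right UPS module malfunctions=occurs, Secondary battery string 2 offline=occurs → not all inputs occur → does not occur.
UPS chain inoperative [OR]: Redundant utility transformer is out=occurs, Bus A unavailable=not, Backup automatic transfer switch 2 fails=occurs → at least one input occurs → occurs.
Distribution tier lost [AND]: Generator path fails=occurs, Upper breaker trips=occurs, Utility feed lost=occurs, UPS chain inoperative=occurs → all inputs occur → occurs.
Data center power outage [AND]: Distribution tier lost=occurs, Left breaker 2 is down=occurs, Auxiliary static switch 2 lost=occurs → all inputs occur → occurs.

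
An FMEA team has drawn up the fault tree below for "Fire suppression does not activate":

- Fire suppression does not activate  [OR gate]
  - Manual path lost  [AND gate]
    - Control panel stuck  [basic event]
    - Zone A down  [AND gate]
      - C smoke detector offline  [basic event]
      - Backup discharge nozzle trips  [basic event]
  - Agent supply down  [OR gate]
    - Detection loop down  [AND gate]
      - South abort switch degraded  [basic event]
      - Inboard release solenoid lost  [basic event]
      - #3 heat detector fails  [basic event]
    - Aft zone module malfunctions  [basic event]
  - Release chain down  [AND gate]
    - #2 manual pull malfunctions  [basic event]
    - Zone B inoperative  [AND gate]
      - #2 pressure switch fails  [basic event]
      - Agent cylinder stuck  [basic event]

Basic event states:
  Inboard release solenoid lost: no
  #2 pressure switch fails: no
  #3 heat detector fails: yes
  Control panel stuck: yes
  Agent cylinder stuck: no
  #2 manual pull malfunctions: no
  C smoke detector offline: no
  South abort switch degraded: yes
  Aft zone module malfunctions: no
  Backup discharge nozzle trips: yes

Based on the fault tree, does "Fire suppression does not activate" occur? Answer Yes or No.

No

Zone A down [AND]: C smoke detector offline=not, Backup discharge nozzle trips=occurs → not all inputs occur → does not occur.
Manual path lost [AND]: Control panel stuck=occurs, Zone A down=not → not all inputs occur → does not occur.
Detection loop down [AND]: South abort switch degraded=occurs, Inboard release solenoid lost=not, #3 heat detector fails=occurs → not all inputs occur → does not occur.
Agent supply down [OR]: Detection loop down=not, Aft zone module malfunctions=not → no input occurs → does not occur.
Zone B inoperative [AND]: #2 pressure switch fails=not, Agent cylinder stuck=not → not all inputs occur → does not occur.
Release chain down [AND]: #2 manual pull malfunctions=not, Zone B inoperative=not → not all inputs occur → does not occur.
Fire suppression does not activate [OR]: Manual path lost=not, Agent supply down=not, Release chain down=not → no input occurs → does not occur.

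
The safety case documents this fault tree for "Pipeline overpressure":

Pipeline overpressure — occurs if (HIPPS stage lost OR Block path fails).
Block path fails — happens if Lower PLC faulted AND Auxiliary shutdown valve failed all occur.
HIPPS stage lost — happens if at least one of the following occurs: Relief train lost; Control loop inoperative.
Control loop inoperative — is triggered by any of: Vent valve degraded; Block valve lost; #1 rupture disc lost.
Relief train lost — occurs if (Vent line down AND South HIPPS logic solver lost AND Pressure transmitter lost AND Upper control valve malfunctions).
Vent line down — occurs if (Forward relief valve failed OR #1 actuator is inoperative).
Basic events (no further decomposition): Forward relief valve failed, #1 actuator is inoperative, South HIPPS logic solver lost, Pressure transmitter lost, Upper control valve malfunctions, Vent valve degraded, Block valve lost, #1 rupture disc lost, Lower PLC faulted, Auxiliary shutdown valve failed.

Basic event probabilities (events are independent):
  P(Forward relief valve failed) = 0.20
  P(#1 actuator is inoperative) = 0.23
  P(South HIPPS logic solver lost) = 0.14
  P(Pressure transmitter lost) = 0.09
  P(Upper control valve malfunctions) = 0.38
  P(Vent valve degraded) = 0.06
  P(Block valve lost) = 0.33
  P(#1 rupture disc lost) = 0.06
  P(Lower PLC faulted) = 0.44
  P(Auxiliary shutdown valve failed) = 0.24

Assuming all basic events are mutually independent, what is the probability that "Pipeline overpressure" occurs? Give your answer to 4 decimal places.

P(Vent line down) [OR] = 1 − (1−0.20) × (1−0.23) = 0.384000
P(Relief train lost) [AND] = 0.384000 × 0.14 × 0.09 × 0.38 = 0.001839
P(Control loop inoperative) [OR] = 1 − (1−0.06) × (1−0.33) × (1−0.06) = 0.407988
P(HIPPS stage lost) [OR] = 1 − (1−0.001839) × (1−0.407988) = 0.409077
P(Block path fails) [AND] = 0.44 × 0.24 = 0.105600
P(Pipeline overpressure) [OR] = 1 − (1−0.409077) × (1−0.105600) = 0.471478
Rounded to 4 decimal places: P(Pipeline overpressure) ≈ 0.4715.

0.4715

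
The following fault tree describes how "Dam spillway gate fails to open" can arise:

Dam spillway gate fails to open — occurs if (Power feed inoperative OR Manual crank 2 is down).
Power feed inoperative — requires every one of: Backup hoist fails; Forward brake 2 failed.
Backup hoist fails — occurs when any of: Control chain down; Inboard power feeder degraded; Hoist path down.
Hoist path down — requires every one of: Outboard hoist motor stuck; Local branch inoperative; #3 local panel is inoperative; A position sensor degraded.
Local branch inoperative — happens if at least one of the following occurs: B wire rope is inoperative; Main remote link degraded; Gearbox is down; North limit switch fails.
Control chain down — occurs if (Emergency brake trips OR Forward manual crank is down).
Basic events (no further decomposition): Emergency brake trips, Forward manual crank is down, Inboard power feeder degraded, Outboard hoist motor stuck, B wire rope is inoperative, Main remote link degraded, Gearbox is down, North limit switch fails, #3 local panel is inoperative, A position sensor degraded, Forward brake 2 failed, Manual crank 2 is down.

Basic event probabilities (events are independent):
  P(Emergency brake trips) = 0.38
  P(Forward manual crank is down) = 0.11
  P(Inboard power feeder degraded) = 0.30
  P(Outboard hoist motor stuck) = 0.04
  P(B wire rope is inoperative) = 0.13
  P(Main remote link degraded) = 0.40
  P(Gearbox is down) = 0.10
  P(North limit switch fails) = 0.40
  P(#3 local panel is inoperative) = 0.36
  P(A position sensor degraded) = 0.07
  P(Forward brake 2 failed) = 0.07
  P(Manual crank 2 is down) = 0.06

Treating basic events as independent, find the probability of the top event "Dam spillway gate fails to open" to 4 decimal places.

P(Control chain down) [OR] = 1 − (1−0.38) × (1−0.11) = 0.448200
P(Local branch inoperative) [OR] = 1 − (1−0.13) × (1−0.40) × (1−0.10) × (1−0.40) = 0.718120
P(Hoist path down) [AND] = 0.04 × 0.718120 × 0.36 × 0.07 = 0.000724
P(Backup hoist fails) [OR] = 1 − (1−0.448200) × (1−0.30) × (1−0.000724) = 0.614020
P(Power feed inoperative) [AND] = 0.614020 × 0.07 = 0.042981
P(Dam spillway gate fails to open) [OR] = 1 − (1−0.042981) × (1−0.06) = 0.100402
Rounded to 4 decimal places: P(Dam spillway gate fails to open) ≈ 0.1004.

0.1004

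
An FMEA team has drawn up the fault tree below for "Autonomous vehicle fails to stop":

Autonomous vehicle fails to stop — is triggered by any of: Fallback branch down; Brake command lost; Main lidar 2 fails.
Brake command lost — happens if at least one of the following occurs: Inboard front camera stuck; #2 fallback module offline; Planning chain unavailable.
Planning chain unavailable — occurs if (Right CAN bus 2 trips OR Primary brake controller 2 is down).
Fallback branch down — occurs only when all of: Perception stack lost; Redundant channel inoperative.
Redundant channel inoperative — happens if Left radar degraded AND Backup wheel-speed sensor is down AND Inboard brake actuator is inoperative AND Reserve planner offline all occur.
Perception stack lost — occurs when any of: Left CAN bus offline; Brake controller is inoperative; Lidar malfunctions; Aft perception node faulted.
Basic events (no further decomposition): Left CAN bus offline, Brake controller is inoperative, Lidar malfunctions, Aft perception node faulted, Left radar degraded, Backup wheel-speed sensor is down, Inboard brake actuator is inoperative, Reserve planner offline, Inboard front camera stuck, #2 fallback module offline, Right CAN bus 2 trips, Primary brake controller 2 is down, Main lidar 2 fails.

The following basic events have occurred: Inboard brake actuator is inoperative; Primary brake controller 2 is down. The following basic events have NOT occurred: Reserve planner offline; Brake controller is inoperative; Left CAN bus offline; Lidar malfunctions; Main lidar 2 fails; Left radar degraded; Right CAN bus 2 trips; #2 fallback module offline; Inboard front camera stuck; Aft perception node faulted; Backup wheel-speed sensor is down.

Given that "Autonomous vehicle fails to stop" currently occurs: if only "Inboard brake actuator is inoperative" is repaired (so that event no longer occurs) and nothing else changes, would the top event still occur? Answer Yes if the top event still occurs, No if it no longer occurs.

Counterfactual: set "Inboard brake actuator is inoperative" to not occurred.
Perception stack lost [OR]: Left CAN bus offline=not, Brake controller is inoperative=not, Lidar malfunctions=not, Aft perception node faulted=not → no input occurs → does not occur.
Redundant channel inoperative [AND]: Left radar degraded=not, Backup wheel-speed sensor is down=not, Inboard brake actuator is inoperative=not, Reserve planner offline=not → not all inputs occur → does not occur.
Fallback branch down [AND]: Perception stack lost=not, Redundant channel inoperative=not → not all inputs occur → does not occur.
Planning chain unavailable [OR]: Right CAN bus 2 trips=not, Primary brake controller 2 is down=occurs → at least one input occurs → occurs.
Brake command lost [OR]: Inboard front camera stuck=not, #2 fallback module offline=not, Planning chain unavailable=occurs → at least one input occurs → occurs.
Autonomous vehicle fails to stop [OR]: Fallback branch down=not, Brake command lost=occurs, Main lidar 2 fails=not → at least one input occurs → occurs.

Yes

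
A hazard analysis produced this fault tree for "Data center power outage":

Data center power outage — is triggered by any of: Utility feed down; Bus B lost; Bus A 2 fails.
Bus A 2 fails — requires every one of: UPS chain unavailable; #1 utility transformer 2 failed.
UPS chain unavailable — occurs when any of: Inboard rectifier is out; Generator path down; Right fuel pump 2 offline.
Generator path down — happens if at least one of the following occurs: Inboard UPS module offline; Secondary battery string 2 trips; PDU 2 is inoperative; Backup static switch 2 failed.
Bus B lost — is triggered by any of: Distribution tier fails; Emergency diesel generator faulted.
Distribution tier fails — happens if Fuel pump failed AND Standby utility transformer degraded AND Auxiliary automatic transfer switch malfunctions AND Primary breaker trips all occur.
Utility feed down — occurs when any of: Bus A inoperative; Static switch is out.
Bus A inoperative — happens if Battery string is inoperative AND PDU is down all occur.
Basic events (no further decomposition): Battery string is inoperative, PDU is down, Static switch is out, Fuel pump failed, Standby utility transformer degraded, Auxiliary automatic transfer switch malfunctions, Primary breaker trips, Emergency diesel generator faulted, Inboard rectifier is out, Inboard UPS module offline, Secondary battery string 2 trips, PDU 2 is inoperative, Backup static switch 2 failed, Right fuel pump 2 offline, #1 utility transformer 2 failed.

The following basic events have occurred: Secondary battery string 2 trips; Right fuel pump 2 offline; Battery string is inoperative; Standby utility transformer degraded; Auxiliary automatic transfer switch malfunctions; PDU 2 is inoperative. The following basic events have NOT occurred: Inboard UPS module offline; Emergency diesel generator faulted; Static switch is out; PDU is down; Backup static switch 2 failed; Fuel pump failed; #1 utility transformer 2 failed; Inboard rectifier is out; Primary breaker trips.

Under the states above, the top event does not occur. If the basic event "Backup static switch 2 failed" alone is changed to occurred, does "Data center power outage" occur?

Counterfactual: set "Backup static switch 2 failed" to occurred.
Bus A inoperative [AND]: Battery string is inoperative=occurs, PDU is down=not → not all inputs occur → does not occur.
Utility feed down [OR]: Bus A inoperative=not, Static switch is out=not → no input occurs → does not occur.
Distribution tier fails [AND]: Fuel pump failed=not, Standby utility transformer degraded=occurs, Auxiliary automatic transfer switch malfunctions=occurs, Primary breaker trips=not → not all inputs occur → does not occur.
Bus B lost [OR]: Distribution tier fails=not, Emergency diesel generator faulted=not → no input occurs → does not occur.
Generator path down [OR]: Inboard UPS module offline=not, Secondary battery string 2 trips=occurs, PDU 2 is inoperative=occurs, Backup static switch 2 failed=occurs → at least one input occurs → occurs.
UPS chain unavailable [OR]: Inboard rectifier is out=not, Generator path down=occurs, Right fuel pump 2 offline=occurs → at least one input occurs → occurs.
Bus A 2 fails [AND]: UPS chain unavailable=occurs, #1 utility transformer 2 failed=not → not all inputs occur → does not occur.
Data center power outage [OR]: Utility feed down=not, Bus B lost=not, Bus A 2 fails=not → no input occurs → does not occur.

No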